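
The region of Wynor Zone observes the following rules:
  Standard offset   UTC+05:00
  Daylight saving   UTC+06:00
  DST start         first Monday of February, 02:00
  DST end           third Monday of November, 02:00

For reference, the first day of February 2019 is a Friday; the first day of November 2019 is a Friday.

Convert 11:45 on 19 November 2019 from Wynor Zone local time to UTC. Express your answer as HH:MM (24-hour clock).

06:45

1 February 2019 is a Friday, so the first Monday is February 4.
1 November 2019 is a Friday, so the first Monday is November 4 and the third is November 18.
19 November 2019 is outside the daylight-saving period (4 February – 18 November), so Wynor Zone is on standard time, UTC+05:00.
11:45 local − 5h = 06:45 UTC.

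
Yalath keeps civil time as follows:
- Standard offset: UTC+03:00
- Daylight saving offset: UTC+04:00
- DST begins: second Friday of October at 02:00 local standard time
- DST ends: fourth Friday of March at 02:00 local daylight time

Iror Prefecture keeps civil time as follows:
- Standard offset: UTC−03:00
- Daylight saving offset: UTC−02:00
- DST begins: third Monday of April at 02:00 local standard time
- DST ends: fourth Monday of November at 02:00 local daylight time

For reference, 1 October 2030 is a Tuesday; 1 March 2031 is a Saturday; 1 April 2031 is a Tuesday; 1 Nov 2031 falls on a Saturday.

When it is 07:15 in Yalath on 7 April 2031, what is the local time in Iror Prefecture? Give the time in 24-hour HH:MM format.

1 October 2030 is a Tuesday, so the first Friday is October 4 and the second is October 11.
1 March 2031 is a Saturday, so the first Friday is March 7 and the fourth is March 28.
Daylight saving runs 11 October 2030 – 28 March 2031; 7 April 2031 is outside that window, so Yalath is on standard time at UTC+03:00.
07:15 Yalath − 3h = 04:15 UTC.
1 April 2031 is a Tuesday, so the first Monday is April 7 and the third is April 21.
1 November 2031 is a Saturday, so the first Monday is November 3 and the fourth is November 24.
At the standard offset (UTC−03:00), 04:15 UTC − 3h = 01:15 Iror Prefecture standard time.
The standard-time date in Iror Prefecture, 7 April 2031, does not fall between 21 April and 24 November, so daylight saving is not in effect and Iror Prefecture is at UTC−03:00.
04:15 UTC − 3h = 01:15 Iror Prefecture.

01:15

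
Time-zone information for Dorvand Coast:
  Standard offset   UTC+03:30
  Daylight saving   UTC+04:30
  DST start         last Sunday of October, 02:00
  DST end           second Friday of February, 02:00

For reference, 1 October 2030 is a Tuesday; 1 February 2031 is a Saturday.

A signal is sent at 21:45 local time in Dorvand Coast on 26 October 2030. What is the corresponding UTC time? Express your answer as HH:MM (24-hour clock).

1 October 2030 is a Tuesday, so Sundays fall on 6, 13, 20, 27; the last is October 27.
1 February 2031 is a Saturday, so the first Friday is February 7 and the second is February 14.
26 October 2030 does not fall between 27 October 2030 and 14 February 2031, so daylight saving is not in effect and Dorvand Coast is at UTC+03:30.
21:45 local − 3h30m = 18:15 UTC.

18:15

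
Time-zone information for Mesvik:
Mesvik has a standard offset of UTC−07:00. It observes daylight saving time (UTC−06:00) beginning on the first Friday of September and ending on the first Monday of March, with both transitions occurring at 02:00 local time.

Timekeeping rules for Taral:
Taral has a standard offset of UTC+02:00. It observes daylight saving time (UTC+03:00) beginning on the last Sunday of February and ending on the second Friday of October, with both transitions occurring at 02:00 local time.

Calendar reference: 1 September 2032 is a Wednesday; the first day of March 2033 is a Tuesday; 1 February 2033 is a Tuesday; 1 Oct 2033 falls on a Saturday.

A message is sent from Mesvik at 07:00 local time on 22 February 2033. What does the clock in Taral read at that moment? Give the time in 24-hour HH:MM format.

1 September 2032 is a Wednesday, so the first Friday is September 3.
1 March 2033 is a Tuesday, so the first Monday is March 7.
Daylight saving runs 3 September 2032 – 7 March 2033; 22 February 2033 is inside that window, so Mesvik is at UTC−06:00.
07:00 Mesvik + 6h = 13:00 UTC.
1 February 2033 is a Tuesday, so Sundays fall on 6, 13, 20, 27; the last is February 27.
1 October 2033 is a Saturday, so the first Friday is October 7 and the second is October 14.
At the standard offset (UTC+02:00), 13:00 UTC + 2h = 15:00 Taral standard time.
Daylight saving runs 27 February – 14 October; the standard-time date in Taral, 22 February 2033, is outside that window, so Taral is on standard time at UTC+02:00.
13:00 UTC + 2h = 15:00 Taral.

15:00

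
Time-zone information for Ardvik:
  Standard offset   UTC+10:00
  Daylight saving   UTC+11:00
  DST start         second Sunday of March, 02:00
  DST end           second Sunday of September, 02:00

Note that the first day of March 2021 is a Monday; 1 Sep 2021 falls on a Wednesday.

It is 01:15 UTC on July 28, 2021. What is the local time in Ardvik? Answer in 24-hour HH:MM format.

1 March 2021 is a Monday, so the first Sunday is March 7 and the second is March 14.
1 September 2021 is a Wednesday, so the first Sunday is September 5 and the second is September 12.
At the standard offset (UTC+10:00), 01:15 UTC + 10h = 11:15 Ardvik standard time.
The standard-time date in Ardvik, July 28, 2021, falls between 14 March and 12 September, so daylight saving is in effect and Ardvik is at UTC+11:00.
01:15 UTC + 11h = 12:15 local.

12:15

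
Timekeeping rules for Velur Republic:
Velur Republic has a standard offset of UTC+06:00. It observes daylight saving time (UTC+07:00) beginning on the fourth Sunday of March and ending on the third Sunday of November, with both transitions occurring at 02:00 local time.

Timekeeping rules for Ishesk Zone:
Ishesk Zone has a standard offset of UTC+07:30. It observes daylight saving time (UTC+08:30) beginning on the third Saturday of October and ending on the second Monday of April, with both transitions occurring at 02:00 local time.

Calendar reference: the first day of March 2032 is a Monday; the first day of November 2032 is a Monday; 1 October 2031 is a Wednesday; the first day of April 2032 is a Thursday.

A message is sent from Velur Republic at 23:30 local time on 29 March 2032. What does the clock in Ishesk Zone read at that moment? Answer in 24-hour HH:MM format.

01:00

1 March 2032 is a Monday, so the first Sunday is March 7 and the fourth is March 28.
1 November 2032 is a Monday, so the first Sunday is November 7 and the third is November 21.
Daylight saving runs 28 March – 21 November; 29 March 2032 is inside that window, so Velur Republic is at UTC+07:00.
23:30 Velur Republic − 7h = 16:30 UTC.
1 October 2031 is a Wednesday, so the first Saturday is October 4 and the third is October 18.
1 April 2032 is a Thursday, so the first Monday is April 5 and the second is April 12.
At the standard offset (UTC+07:30), 16:30 UTC + 7h30m = 00:00 Ishesk Zone standard time (rolling into the next day, 30 March 2032).
Daylight saving runs 18 October 2031 – 12 April 2032; the standard-time date in Ishesk Zone, 30 March 2032, is inside that window, so Ishesk Zone is at UTC+08:30.
16:30 UTC + 8h30m = 01:00 Ishesk Zone (rolling into the next day, 30 March 2032).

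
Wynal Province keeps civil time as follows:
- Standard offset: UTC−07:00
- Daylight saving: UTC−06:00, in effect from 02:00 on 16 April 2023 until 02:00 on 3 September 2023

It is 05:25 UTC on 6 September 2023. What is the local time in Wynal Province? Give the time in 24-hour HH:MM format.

22:25

At the standard offset (UTC−07:00), 05:25 UTC − 7h = 22:25 Wynal Province standard time (rolling into the previous day, 5 September 2023).
The standard-time date in Wynal Province, 5 September 2023, is outside the daylight-saving period (16 April – 3 September), so Wynal Province is on standard time, UTC−07:00.
05:25 UTC − 7h = 22:25 local (rolling into the previous day, 5 September 2023).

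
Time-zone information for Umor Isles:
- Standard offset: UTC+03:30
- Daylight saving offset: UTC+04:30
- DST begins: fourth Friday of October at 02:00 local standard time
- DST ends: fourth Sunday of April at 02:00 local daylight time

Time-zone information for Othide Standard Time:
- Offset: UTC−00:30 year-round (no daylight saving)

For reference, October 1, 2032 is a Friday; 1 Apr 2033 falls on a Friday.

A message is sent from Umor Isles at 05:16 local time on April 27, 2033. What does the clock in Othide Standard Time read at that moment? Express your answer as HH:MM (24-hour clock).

01:16

1 October 2032 is a Friday, so the first Friday is October 1 and the fourth is October 22.
1 April 2033 is a Friday, so the first Sunday is April 3 and the fourth is April 24.
April 27, 2033 is outside the daylight-saving period (22 October 2032 – 24 April 2033), so Umor Isles is on standard time, UTC+03:30.
05:16 Umor Isles − 3h30m = 01:46 UTC.
Othide Standard Time stays on UTC−00:30 all year.
01:46 UTC − 0h30m = 01:16 Othide Standard Time.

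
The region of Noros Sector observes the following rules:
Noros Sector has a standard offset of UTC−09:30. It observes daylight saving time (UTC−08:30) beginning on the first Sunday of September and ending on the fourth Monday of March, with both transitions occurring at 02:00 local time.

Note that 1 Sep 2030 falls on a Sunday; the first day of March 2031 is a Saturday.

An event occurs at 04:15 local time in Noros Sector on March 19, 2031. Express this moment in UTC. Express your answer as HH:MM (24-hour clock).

1 September 2030 is a Sunday, so the first Sunday is September 1.
1 March 2031 is a Saturday, so the first Monday is March 3 and the fourth is March 24.
Daylight saving runs 1 September 2030 – 24 March 2031; March 19, 2031 is inside that window, so Noros Sector is at UTC−08:30.
04:15 local + 8h30m = 12:45 UTC.

12:45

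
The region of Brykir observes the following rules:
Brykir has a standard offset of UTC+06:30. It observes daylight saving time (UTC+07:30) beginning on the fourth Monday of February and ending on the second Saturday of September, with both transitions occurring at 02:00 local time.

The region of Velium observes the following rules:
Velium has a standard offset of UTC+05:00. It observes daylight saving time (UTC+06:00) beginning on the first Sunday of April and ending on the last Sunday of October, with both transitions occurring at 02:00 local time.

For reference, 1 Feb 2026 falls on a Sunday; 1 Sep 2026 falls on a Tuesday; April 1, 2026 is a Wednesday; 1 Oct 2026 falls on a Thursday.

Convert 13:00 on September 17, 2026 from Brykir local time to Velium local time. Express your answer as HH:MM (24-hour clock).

12:30

1 February 2026 is a Sunday, so the first Monday is February 2 and the fourth is February 23.
1 September 2026 is a Tuesday, so the first Saturday is September 5 and the second is September 12.
September 17, 2026 does not fall between 23 February and 12 September, so daylight saving is not in effect and Brykir is at UTC+06:30.
13:00 Brykir − 6h30m = 06:30 UTC.
1 April 2026 is a Wednesday, so the first Sunday is April 5.
1 October 2026 is a Thursday, so Sundays fall on 4, 11, 18, 25; the last is October 25.
At the standard offset (UTC+05:00), 06:30 UTC + 5h = 11:30 Velium standard time.
The standard-time date in Velium, September 17, 2026, falls between 5 April and 25 October, so daylight saving is in effect and Velium is at UTC+06:00.
06:30 UTC + 6h = 12:30 Velium.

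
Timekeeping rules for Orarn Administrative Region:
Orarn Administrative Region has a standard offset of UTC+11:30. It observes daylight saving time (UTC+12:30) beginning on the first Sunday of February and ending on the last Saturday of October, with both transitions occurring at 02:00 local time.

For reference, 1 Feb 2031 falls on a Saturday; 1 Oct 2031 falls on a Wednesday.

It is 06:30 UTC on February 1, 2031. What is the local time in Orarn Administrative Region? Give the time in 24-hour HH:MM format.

18:00

1 February 2031 is a Saturday, so the first Sunday is February 2.
1 October 2031 is a Wednesday, so Saturdays fall on 4, 11, 18, 25; the last is October 25.
At the standard offset (UTC+11:30), 06:30 UTC + 11h30m = 18:00 Orarn Administrative Region standard time.
The standard-time date in Orarn Administrative Region, February 1, 2031, does not fall between 2 February and 25 October, so daylight saving is not in effect and Orarn Administrative Region is at UTC+11:30.
06:30 UTC + 11h30m = 18:00 local.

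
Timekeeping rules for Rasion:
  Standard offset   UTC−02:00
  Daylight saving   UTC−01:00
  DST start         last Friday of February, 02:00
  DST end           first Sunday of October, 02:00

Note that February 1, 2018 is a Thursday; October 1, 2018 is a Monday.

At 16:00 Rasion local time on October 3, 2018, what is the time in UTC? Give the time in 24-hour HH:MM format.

1 February 2018 is a Thursday, so Fridays fall on 2, 9, 16, 23; the last is February 23.
1 October 2018 is a Monday, so the first Sunday is October 7.
October 3, 2018 lies within the daylight-saving period (23 February – 7 October), so Rasion is on daylight time, UTC−01:00.
16:00 local + 1h = 17:00 UTC.

17:00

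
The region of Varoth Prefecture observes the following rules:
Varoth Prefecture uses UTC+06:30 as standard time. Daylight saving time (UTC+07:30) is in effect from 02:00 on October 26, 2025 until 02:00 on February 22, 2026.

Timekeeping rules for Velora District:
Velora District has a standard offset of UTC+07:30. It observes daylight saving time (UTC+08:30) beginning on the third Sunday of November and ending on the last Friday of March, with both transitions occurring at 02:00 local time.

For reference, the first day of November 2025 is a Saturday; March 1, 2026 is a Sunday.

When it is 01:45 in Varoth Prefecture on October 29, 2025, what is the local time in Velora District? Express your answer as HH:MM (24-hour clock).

October 29, 2025 lies within the daylight-saving period (26 October 2025 – 22 February 2026), so Varoth Prefecture is on daylight time, UTC+07:30.
01:45 Varoth Prefecture − 7h30m = 18:15 UTC (rolling into the previous day, 28 October 2025).
1 November 2025 is a Saturday, so the first Sunday is November 2 and the third is November 16.
1 March 2026 is a Sunday, so Fridays fall on 6, 13, 20, 27; the last is March 27.
At the standard offset (UTC+07:30), 18:15 UTC + 7h30m = 01:45 Velora District standard time (rolling into the next day, 29 October 2025).
Daylight saving runs 16 November 2025 – 27 March 2026; the standard-time date in Velora District, October 29, 2025, is outside that window, so Velora District is on standard time at UTC+07:30.
18:15 UTC + 7h30m = 01:45 Velora District (rolling into the next day, 29 October 2025).

01:45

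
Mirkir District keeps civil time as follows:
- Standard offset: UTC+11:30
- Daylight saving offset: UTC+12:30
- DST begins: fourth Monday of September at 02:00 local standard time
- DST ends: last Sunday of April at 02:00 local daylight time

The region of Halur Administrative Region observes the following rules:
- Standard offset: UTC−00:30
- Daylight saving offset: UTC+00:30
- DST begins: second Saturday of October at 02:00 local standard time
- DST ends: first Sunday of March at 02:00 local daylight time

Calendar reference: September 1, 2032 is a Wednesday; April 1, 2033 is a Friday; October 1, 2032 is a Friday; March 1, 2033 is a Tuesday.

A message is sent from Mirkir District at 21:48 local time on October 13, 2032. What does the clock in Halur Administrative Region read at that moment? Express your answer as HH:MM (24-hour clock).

09:48

1 September 2032 is a Wednesday, so the first Monday is September 6 and the fourth is September 27.
1 April 2033 is a Friday, so Sundays fall on 3, 10, 17, 24; the last is April 24.
Daylight saving runs 27 September 2032 – 24 April 2033; October 13, 2032 is inside that window, so Mirkir District is at UTC+12:30.
21:48 Mirkir District − 12h30m = 09:18 UTC.
1 October 2032 is a Friday, so the first Saturday is October 2 and the second is October 9.
1 March 2033 is a Tuesday, so the first Sunday is March 6.
At the standard offset (UTC−00:30), 09:18 UTC − 0h30m = 08:48 Halur Administrative Region standard time.
Daylight saving runs 9 October 2032 – 6 March 2033; the standard-time date in Halur Administrative Region, October 13, 2032, is inside that window, so Halur Administrative Region is at UTC+00:30.
09:18 UTC + 0h30m = 09:48 Halur Administrative Region.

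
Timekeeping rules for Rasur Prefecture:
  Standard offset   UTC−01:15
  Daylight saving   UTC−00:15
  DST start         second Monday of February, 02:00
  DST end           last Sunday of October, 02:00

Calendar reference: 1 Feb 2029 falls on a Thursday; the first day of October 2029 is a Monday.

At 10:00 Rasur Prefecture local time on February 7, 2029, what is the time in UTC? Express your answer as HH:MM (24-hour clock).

11:15

1 February 2029 is a Thursday, so the first Monday is February 5 and the second is February 12.
1 October 2029 is a Monday, so Sundays fall on 7, 14, 21, 28; the last is October 28.
February 7, 2029 is outside the daylight-saving period (12 February – 28 October), so Rasur Prefecture is on standard time, UTC−01:15.
10:00 local + 1h15m = 11:15 UTC.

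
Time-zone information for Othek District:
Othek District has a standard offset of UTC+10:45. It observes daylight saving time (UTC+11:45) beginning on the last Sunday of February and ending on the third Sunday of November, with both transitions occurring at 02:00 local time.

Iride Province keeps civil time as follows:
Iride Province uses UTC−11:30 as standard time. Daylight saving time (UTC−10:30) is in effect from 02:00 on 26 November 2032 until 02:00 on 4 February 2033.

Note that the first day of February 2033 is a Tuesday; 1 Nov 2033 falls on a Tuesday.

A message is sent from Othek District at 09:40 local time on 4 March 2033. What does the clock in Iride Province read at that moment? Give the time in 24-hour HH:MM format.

1 February 2033 is a Tuesday, so Sundays fall on 6, 13, 20, 27; the last is February 27.
1 November 2033 is a Tuesday, so the first Sunday is November 6 and the third is November 20.
4 March 2033 falls between 27 February and 20 November, so daylight saving is in effect and Othek District is at UTC+11:45.
09:40 Othek District − 11h45m = 21:55 UTC (rolling into the previous day, 3 March 2033).
At the standard offset (UTC−11:30), 21:55 UTC − 11h30m = 10:25 Iride Province standard time.
The standard-time date in Iride Province, 3 March 2033, is outside the daylight-saving period (26 November 2032 – 4 February 2033), so Iride Province is on standard time, UTC−11:30.
21:55 UTC − 11h30m = 10:25 Iride Province.

10:25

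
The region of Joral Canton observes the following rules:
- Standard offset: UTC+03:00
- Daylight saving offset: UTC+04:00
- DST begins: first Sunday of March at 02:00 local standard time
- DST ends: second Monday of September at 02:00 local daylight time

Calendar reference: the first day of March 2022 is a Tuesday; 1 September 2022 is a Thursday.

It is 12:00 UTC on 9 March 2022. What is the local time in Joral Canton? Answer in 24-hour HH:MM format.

16:00

1 March 2022 is a Tuesday, so the first Sunday is March 6.
1 September 2022 is a Thursday, so the first Monday is September 5 and the second is September 12.
At the standard offset (UTC+03:00), 12:00 UTC + 3h = 15:00 Joral Canton standard time.
The standard-time date in Joral Canton, 9 March 2022, lies within the daylight-saving period (6 March – 12 September), so Joral Canton is on daylight time, UTC+04:00.
12:00 UTC + 4h = 16:00 local.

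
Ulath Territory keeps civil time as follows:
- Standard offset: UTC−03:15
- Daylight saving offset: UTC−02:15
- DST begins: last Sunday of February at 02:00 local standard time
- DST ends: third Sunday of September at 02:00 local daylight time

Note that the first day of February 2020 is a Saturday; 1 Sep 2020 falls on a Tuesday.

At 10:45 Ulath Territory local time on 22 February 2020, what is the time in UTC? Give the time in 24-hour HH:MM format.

1 February 2020 is a Saturday, so Sundays fall on 2, 9, 16, 23; the last is February 23.
1 September 2020 is a Tuesday, so the first Sunday is September 6 and the third is September 20.
22 February 2020 is outside the daylight-saving period (23 February – 20 September), so Ulath Territory is on standard time, UTC−03:15.
10:45 local + 3h15m = 14:00 UTC.

14:00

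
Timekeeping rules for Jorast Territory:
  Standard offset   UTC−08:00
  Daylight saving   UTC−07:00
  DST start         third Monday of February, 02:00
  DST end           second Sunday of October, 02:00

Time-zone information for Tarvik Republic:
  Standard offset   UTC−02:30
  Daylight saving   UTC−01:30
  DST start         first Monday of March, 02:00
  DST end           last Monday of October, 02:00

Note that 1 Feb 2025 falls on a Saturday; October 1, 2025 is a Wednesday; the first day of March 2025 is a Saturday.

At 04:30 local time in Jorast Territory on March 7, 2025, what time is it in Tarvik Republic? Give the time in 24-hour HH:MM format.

10:00

1 February 2025 is a Saturday, so the first Monday is February 3 and the third is February 17.
1 October 2025 is a Wednesday, so the first Sunday is October 5 and the second is October 12.
Daylight saving runs 17 February – 12 October; March 7, 2025 is inside that window, so Jorast Territory is at UTC−07:00.
04:30 Jorast Territory + 7h = 11:30 UTC.
1 March 2025 is a Saturday, so the first Monday is March 3.
1 October 2025 is a Wednesday, so Mondays fall on 6, 13, 20, 27; the last is October 27.
At the standard offset (UTC−02:30), 11:30 UTC − 2h30m = 09:00 Tarvik Republic standard time.
The standard-time date in Tarvik Republic, March 7, 2025, lies within the daylight-saving period (3 March – 27 October), so Tarvik Republic is on daylight time, UTC−01:30.
11:30 UTC − 1h30m = 10:00 Tarvik Republic.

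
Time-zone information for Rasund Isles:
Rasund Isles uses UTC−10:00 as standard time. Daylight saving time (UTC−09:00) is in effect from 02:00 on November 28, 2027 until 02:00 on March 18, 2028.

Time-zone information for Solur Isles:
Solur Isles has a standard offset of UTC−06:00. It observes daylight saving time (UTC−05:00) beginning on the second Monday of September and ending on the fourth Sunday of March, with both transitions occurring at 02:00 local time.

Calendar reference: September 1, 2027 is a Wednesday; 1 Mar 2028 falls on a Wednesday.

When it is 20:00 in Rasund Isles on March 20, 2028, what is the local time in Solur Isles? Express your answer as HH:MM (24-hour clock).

01:00

March 20, 2028 does not fall between 28 November 2027 and 18 March 2028, so daylight saving is not in effect and Rasund Isles is at UTC−10:00.
20:00 Rasund Isles + 10h = 06:00 UTC (rolling into the next day, 21 March 2028).
1 September 2027 is a Wednesday, so the first Monday is September 6 and the second is September 13.
1 March 2028 is a Wednesday, so the first Sunday is March 5 and the fourth is March 26.
At the standard offset (UTC−06:00), 06:00 UTC − 6h = 00:00 Solur Isles standard time.
The standard-time date in Solur Isles, March 21, 2028, falls between 13 September 2027 and 26 March 2028, so daylight saving is in effect and Solur Isles is at UTC−05:00.
06:00 UTC − 5h = 01:00 Solur Isles.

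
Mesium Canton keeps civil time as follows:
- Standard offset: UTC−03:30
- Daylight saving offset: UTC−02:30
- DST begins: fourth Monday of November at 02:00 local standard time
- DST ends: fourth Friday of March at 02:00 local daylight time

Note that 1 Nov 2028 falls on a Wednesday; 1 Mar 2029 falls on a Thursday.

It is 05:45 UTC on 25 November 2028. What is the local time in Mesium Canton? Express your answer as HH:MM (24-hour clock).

1 November 2028 is a Wednesday, so the first Monday is November 6 and the fourth is November 27.
1 March 2029 is a Thursday, so the first Friday is March 2 and the fourth is March 23.
At the standard offset (UTC−03:30), 05:45 UTC − 3h30m = 02:15 Mesium Canton standard time.
Daylight saving runs 27 November 2028 – 23 March 2029; the standard-time date in Mesium Canton, 25 November 2028, is outside that window, so Mesium Canton is on standard time at UTC−03:30.
05:45 UTC − 3h30m = 02:15 local.

02:15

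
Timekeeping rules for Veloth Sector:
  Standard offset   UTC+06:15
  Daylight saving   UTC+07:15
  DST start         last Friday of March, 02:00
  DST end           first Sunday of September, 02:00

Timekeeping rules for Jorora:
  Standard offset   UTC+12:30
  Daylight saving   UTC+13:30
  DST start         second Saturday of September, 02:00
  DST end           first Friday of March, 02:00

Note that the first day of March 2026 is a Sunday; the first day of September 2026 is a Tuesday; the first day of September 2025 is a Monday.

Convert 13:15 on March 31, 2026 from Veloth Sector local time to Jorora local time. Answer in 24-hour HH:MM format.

1 March 2026 is a Sunday, so Fridays fall on 6, 13, 20, 27; the last is March 27.
1 September 2026 is a Tuesday, so the first Sunday is September 6.
March 31, 2026 lies within the daylight-saving period (27 March – 6 September), so Veloth Sector is on daylight time, UTC+07:15.
13:15 Veloth Sector − 7h15m = 06:00 UTC.
1 September 2025 is a Monday, so the first Saturday is September 6 and the second is September 13.
1 March 2026 is a Sunday, so the first Friday is March 6.
At the standard offset (UTC+12:30), 06:00 UTC + 12h30m = 18:30 Jorora standard time.
Daylight saving runs 13 September 2025 – 6 March 2026; the standard-time date in Jorora, March 31, 2026, is outside that window, so Jorora is on standard time at UTC+12:30.
06:00 UTC + 12h30m = 18:30 Jorora.

18:30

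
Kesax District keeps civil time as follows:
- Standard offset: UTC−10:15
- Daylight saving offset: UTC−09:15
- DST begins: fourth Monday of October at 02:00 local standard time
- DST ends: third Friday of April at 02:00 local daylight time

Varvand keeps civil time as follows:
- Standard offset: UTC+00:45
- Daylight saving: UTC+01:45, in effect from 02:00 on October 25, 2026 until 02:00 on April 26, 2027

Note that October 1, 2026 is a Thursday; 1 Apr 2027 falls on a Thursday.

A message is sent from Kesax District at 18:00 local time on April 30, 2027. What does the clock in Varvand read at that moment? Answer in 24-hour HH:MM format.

1 October 2026 is a Thursday, so the first Monday is October 5 and the fourth is October 26.
1 April 2027 is a Thursday, so the first Friday is April 2 and the third is April 16.
April 30, 2027 does not fall between 26 October 2026 and 16 April 2027, so daylight saving is not in effect and Kesax District is at UTC−10:15.
18:00 Kesax District + 10h15m = 04:15 UTC (rolling into the next day, 1 May 2027).
At the standard offset (UTC+00:45), 04:15 UTC + 0h45m = 05:00 Varvand standard time.
The standard-time date in Varvand, May 1, 2027, is outside the daylight-saving period (25 October 2026 – 26 April 2027), so Varvand is on standard time, UTC+00:45.
04:15 UTC + 0h45m = 05:00 Varvand.

05:00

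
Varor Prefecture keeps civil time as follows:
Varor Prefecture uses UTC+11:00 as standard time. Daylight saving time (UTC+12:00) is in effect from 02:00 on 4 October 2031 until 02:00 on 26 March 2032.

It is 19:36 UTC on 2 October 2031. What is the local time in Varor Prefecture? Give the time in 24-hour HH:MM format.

At the standard offset (UTC+11:00), 19:36 UTC + 11h = 06:36 Varor Prefecture standard time (rolling into the next day, 3 October 2031).
The standard-time date in Varor Prefecture, 3 October 2031, is outside the daylight-saving period (4 October 2031 – 26 March 2032), so Varor Prefecture is on standard time, UTC+11:00.
19:36 UTC + 11h = 06:36 local (rolling into the next day, 3 October 2031).

06:36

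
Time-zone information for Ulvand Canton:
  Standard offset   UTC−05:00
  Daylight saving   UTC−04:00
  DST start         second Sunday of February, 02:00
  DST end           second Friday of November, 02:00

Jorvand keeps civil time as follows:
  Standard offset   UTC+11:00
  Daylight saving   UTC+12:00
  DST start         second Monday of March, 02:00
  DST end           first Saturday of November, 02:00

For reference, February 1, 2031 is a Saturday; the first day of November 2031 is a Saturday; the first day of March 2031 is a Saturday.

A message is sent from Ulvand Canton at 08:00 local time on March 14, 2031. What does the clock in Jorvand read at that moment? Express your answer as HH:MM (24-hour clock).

1 February 2031 is a Saturday, so the first Sunday is February 2 and the second is February 9.
1 November 2031 is a Saturday, so the first Friday is November 7 and the second is November 14.
Daylight saving runs 9 February – 14 November; March 14, 2031 is inside that window, so Ulvand Canton is at UTC−04:00.
08:00 Ulvand Canton + 4h = 12:00 UTC.
1 March 2031 is a Saturday, so the first Monday is March 3 and the second is March 10.
1 November 2031 is a Saturday, so the first Saturday is November 1.
At the standard offset (UTC+11:00), 12:00 UTC + 11h = 23:00 Jorvand standard time.
Daylight saving runs 10 March – 1 November; the standard-time date in Jorvand, March 14, 2031, is inside that window, so Jorvand is at UTC+12:00.
12:00 UTC + 12h = 00:00 Jorvand (rolling into the next day, 15 March 2031).

00:00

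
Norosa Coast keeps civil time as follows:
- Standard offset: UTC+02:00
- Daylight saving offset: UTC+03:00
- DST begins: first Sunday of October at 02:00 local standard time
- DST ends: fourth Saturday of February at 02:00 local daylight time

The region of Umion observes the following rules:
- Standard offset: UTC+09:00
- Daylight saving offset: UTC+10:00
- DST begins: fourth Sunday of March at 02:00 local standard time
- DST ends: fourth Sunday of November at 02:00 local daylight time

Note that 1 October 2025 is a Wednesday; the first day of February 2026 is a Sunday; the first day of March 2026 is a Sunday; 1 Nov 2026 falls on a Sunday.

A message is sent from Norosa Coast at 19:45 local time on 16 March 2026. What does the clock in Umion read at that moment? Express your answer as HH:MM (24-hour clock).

1 October 2025 is a Wednesday, so the first Sunday is October 5.
1 February 2026 is a Sunday, so the first Saturday is February 7 and the fourth is February 28.
16 March 2026 does not fall between 5 October 2025 and 28 February 2026, so daylight saving is not in effect and Norosa Coast is at UTC+02:00.
19:45 Norosa Coast − 2h = 17:45 UTC.
1 March 2026 is a Sunday, so the first Sunday is March 1 and the fourth is March 22.
1 November 2026 is a Sunday, so the first Sunday is November 1 and the fourth is November 22.
At the standard offset (UTC+09:00), 17:45 UTC + 9h = 02:45 Umion standard time (rolling into the next day, 17 March 2026).
The standard-time date in Umion, 17 March 2026, is outside the daylight-saving period (22 March – 22 November), so Umion is on standard time, UTC+09:00.
17:45 UTC + 9h = 02:45 Umion (rolling into the next day, 17 March 2026).

02:45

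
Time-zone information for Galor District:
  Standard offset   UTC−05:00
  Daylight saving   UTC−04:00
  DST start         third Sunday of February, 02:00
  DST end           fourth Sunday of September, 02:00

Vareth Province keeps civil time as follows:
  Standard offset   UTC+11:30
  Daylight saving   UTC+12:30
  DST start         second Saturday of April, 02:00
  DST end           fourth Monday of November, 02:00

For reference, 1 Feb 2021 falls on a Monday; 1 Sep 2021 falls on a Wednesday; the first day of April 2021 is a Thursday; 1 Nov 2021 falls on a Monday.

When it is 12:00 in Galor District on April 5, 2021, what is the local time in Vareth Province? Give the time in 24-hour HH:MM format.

03:30

1 February 2021 is a Monday, so the first Sunday is February 7 and the third is February 21.
1 September 2021 is a Wednesday, so the first Sunday is September 5 and the fourth is September 26.
April 5, 2021 lies within the daylight-saving period (21 February – 26 September), so Galor District is on daylight time, UTC−04:00.
12:00 Galor District + 4h = 16:00 UTC.
1 April 2021 is a Thursday, so the first Saturday is April 3 and the second is April 10.
1 November 2021 is a Monday, so the first Monday is November 1 and the fourth is November 22.
At the standard offset (UTC+11:30), 16:00 UTC + 11h30m = 03:30 Vareth Province standard time (rolling into the next day, 6 April 2021).
Daylight saving runs 10 April – 22 November; the standard-time date in Vareth Province, April 6, 2021, is outside that window, so Vareth Province is on standard time at UTC+11:30.
16:00 UTC + 11h30m = 03:30 Vareth Province (rolling into the next day, 6 April 2021).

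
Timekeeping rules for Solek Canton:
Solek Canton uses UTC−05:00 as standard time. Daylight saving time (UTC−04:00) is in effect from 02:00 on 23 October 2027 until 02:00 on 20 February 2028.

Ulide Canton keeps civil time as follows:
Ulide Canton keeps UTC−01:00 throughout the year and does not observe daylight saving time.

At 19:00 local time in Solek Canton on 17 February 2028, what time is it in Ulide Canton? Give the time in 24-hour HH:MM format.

17 February 2028 falls between 23 October 2027 and 20 February 2028, so daylight saving is in effect and Solek Canton is at UTC−04:00.
19:00 Solek Canton + 4h = 23:00 UTC.
Ulide Canton stays on UTC−01:00 all year.
23:00 UTC − 1h = 22:00 Ulide Canton.

22:00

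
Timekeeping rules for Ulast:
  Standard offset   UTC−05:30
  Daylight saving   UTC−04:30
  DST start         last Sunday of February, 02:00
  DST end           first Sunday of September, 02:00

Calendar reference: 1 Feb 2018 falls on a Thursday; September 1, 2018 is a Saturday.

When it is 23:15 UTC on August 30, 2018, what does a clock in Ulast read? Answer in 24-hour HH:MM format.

1 February 2018 is a Thursday, so Sundays fall on 4, 11, 18, 25; the last is February 25.
1 September 2018 is a Saturday, so the first Sunday is September 2.
At the standard offset (UTC−05:30), 23:15 UTC − 5h30m = 17:45 Ulast standard time.
The standard-time date in Ulast, August 30, 2018, lies within the daylight-saving period (25 February – 2 September), so Ulast is on daylight time, UTC−04:30.
23:15 UTC − 4h30m = 18:45 local.

18:45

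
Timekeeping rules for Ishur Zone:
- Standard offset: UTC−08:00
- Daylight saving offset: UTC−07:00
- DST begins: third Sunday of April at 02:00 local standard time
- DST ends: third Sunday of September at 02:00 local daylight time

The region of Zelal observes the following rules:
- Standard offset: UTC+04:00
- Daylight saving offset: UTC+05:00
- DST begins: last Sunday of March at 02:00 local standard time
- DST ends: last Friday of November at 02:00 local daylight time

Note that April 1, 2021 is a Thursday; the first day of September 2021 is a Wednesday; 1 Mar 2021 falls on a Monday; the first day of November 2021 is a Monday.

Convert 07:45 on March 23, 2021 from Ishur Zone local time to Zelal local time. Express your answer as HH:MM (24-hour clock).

19:45

1 April 2021 is a Thursday, so the first Sunday is April 4 and the third is April 18.
1 September 2021 is a Wednesday, so the first Sunday is September 5 and the third is September 19.
March 23, 2021 does not fall between 18 April and 19 September, so daylight saving is not in effect and Ishur Zone is at UTC−08:00.
07:45 Ishur Zone + 8h = 15:45 UTC.
1 March 2021 is a Monday, so Sundays fall on 7, 14, 21, 28; the last is March 28.
1 November 2021 is a Monday, so Fridays fall on 5, 12, 19, 26; the last is November 26.
At the standard offset (UTC+04:00), 15:45 UTC + 4h = 19:45 Zelal standard time.
The standard-time date in Zelal, March 23, 2021, does not fall between 28 March and 26 November, so daylight saving is not in effect and Zelal is at UTC+04:00.
15:45 UTC + 4h = 19:45 Zelal.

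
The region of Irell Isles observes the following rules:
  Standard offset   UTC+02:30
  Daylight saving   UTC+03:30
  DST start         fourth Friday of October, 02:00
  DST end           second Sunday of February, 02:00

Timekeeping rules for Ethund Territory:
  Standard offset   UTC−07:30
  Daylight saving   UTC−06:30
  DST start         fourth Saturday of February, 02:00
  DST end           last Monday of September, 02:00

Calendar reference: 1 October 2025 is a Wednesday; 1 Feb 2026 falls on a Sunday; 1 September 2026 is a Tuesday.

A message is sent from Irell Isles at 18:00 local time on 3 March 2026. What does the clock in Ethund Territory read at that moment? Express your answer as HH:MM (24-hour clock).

1 October 2025 is a Wednesday, so the first Friday is October 3 and the fourth is October 24.
1 February 2026 is a Sunday, so the first Sunday is February 1 and the second is February 8.
Daylight saving runs 24 October 2025 – 8 February 2026; 3 March 2026 is outside that window, so Irell Isles is on standard time at UTC+02:30.
18:00 Irell Isles − 2h30m = 15:30 UTC.
1 February 2026 is a Sunday, so the first Saturday is February 7 and the fourth is February 28.
1 September 2026 is a Tuesday, so Mondays fall on 7, 14, 21, 28; the last is September 28.
At the standard offset (UTC−07:30), 15:30 UTC − 7h30m = 08:00 Ethund Territory standard time.
The standard-time date in Ethund Territory, 3 March 2026, falls between 28 February and 28 September, so daylight saving is in effect and Ethund Territory is at UTC−06:30.
15:30 UTC − 6h30m = 09:00 Ethund Territory.

09:00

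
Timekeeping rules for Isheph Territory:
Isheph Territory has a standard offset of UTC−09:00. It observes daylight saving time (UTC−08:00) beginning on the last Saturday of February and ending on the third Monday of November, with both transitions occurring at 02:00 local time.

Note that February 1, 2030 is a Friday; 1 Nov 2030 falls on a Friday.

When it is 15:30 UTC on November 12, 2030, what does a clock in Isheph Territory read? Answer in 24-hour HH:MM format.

07:30

1 February 2030 is a Friday, so Saturdays fall on 2, 9, 16, 23; the last is February 23.
1 November 2030 is a Friday, so the first Monday is November 4 and the third is November 18.
At the standard offset (UTC−09:00), 15:30 UTC − 9h = 06:30 Isheph Territory standard time.
Daylight saving runs 23 February – 18 November; the standard-time date in Isheph Territory, November 12, 2030, is inside that window, so Isheph Territory is at UTC−08:00.
15:30 UTC − 8h = 07:30 local.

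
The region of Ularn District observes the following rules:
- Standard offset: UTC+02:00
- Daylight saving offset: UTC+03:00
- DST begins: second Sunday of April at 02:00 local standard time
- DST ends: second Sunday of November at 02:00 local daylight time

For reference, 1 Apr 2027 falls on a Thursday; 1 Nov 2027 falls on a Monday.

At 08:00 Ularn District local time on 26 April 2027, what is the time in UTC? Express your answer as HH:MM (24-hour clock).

05:00

1 April 2027 is a Thursday, so the first Sunday is April 4 and the second is April 11.
1 November 2027 is a Monday, so the first Sunday is November 7 and the second is November 14.
26 April 2027 lies within the daylight-saving period (11 April – 14 November), so Ularn District is on daylight time, UTC+03:00.
08:00 local − 3h = 05:00 UTC.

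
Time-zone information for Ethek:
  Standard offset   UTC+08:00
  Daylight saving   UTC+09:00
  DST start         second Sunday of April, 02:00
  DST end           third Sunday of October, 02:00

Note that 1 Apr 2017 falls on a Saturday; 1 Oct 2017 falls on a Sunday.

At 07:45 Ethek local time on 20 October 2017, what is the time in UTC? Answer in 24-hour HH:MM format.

23:45

1 April 2017 is a Saturday, so the first Sunday is April 2 and the second is April 9.
1 October 2017 is a Sunday, so the first Sunday is October 1 and the third is October 15.
20 October 2017 does not fall between 9 April and 15 October, so daylight saving is not in effect and Ethek is at UTC+08:00.
07:45 local − 8h = 23:45 UTC (rolling into the previous day, 19 October 2017).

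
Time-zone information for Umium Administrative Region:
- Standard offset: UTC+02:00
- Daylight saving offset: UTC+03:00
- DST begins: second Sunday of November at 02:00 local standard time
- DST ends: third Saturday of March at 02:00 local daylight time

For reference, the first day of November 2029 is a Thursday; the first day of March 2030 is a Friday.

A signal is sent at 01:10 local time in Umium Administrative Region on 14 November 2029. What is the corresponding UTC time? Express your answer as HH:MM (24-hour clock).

1 November 2029 is a Thursday, so the first Sunday is November 4 and the second is November 11.
1 March 2030 is a Friday, so the first Saturday is March 2 and the third is March 16.
14 November 2029 falls between 11 November 2029 and 16 March 2030, so daylight saving is in effect and Umium Administrative Region is at UTC+03:00.
01:10 local − 3h = 22:10 UTC (rolling into the previous day, 13 November 2029).

22:10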